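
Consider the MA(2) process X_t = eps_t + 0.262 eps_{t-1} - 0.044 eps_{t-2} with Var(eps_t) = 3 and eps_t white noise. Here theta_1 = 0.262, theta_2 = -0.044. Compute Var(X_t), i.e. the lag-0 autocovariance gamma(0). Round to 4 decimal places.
\gamma(0) = 3.2117

For an MA(q) process X_t = eps_t + sum_i theta_i eps_{t-i} with
Var(eps_t) = sigma^2, the variance is
  gamma(0) = sigma^2 * (1 + sum_i theta_i^2).
  sum_i theta_i^2 = (0.262)^2 + (-0.044)^2 = 0.068644 + 0.001936 = 0.07058.
  gamma(0) = 3 * (1 + 0.07058) = 3 * 1.07058 = 3.21174, which rounds to 3.2117.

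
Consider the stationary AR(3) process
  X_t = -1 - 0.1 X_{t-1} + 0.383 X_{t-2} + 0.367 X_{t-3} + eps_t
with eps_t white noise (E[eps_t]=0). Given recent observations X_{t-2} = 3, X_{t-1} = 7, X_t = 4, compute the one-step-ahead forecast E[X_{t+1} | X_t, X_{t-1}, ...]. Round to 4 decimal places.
E[X_{t+1} \mid \mathcal F_t] = 2.3820

For an AR(p) model X_t = c + sum_i phi_i X_{t-i} + eps_t, the
one-step-ahead conditional mean is
  E[X_{t+1} | X_t, ...] = c + sum_i phi_i X_{t+1-i}.
Substitute known values:
  E[X_{t+1} | ...] = -1 + (-0.1) * (4) + (0.383) * (7) + (0.367) * (3)
                   = 2.3820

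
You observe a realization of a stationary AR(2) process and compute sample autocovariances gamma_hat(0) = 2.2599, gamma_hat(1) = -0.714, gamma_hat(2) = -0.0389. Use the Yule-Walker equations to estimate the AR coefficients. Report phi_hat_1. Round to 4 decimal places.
\hat\phi_{1} = -0.3570

The Yule-Walker equations for an AR(p) process read, in matrix form,
  Gamma_p phi = r_p,   with   (Gamma_p)_{ij} = gamma(|i - j|),
                       (r_p)_i = gamma(i),   i,j = 1..p.
Substitute the sample gammas (Toeplitz matrix and right-hand side of size 2):
  Gamma_p = [[2.2599, -0.714], [-0.714, 2.2599]]
  r_p     = [-0.714, -0.0389]
Written out:
  2.2599 phi_1 - 0.714 phi_2 = -0.714
  -0.714 phi_1 + 2.2599 phi_2 = -0.0389
Solve by Cramer's rule:
  det = gamma(0)^2 - gamma(1)^2 = (2.2599)^2 - (-0.714)^2 = 5.10714801 - 0.509796 = 4.59735201
  phi_hat_1 = [gamma(1) gamma(0) - gamma(1) gamma(2)] / det = [(-0.714)(2.2599) - (-0.714)(-0.0389)] / 4.59735201 = -1.6413432 / 4.59735201 = -0.357
  phi_hat_2 = [gamma(0) gamma(2) - gamma(1)^2] / det = [(2.2599)(-0.0389) - (-0.714)^2] / 4.59735201 = -0.59770611 / 4.59735201 = -0.13
So phi_hat = [-0.3570, -0.1300].
Therefore phi_hat_1 = -0.3570.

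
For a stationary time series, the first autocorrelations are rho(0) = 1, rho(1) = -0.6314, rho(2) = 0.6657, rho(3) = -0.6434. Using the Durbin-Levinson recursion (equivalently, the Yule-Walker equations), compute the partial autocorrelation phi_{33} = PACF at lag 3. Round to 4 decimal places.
\phi_{33} = -0.2679

The PACF at lag k is phi_{kk}, the last component of the solution
to the Yule-Walker system G_k phi = r_k where
  (G_k)_{ij} = rho(|i - j|), (r_k)_i = rho(i), i,j = 1..k.
Equivalently, Durbin-Levinson gives phi_{kk} iteratively:
  phi_{11} = rho(1)
  phi_{kk} = [rho(k) - sum_{j=1..k-1} phi_{k-1,j} rho(k-j)]
            / [1 - sum_{j=1..k-1} phi_{k-1,j} rho(j)],
  phi_{k,j} = phi_{k-1,j} - phi_{kk} phi_{k-1,k-j},  j = 1..k-1.
Step k = 1:
  phi_11 = rho(1) = -0.6314.
Step k = 2:
  phi_22 = [rho(2) - phi_11 rho(1)] / [1 - phi_11 rho(1)] = [0.6657 - (-0.6314)(-0.6314)] / [1 - (-0.6314)(-0.6314)]
         = 0.26703404 / 0.60133404 = 0.444069.
  Update: phi_21 = phi_11 - phi_22 phi_11 = -0.6314 - (0.444069)(-0.6314) = -0.351015.
Step k = 3:
  phi_33 = [rho(3) - phi_21 rho(2) - phi_22 rho(1)] / [1 - phi_21 rho(1) - phi_22 rho(2)]
    numerator   = -0.6434 - (-0.351015)(0.6657) - (0.444069)(-0.6314) = -0.12934418
    denominator = 1 - (-0.351015)(-0.6314) - (0.444069)(0.6657) = 0.4827524
  phi_33 = -0.12934418 / 0.4827524 = -0.2679.
Therefore phi_{33} = -0.2679.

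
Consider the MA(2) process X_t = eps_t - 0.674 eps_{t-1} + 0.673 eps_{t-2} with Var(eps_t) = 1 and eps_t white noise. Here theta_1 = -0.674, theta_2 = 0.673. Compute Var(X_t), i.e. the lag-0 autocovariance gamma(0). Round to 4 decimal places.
\gamma(0) = 1.9072

For an MA(q) process X_t = eps_t + sum_i theta_i eps_{t-i} with
Var(eps_t) = sigma^2, the variance is
  gamma(0) = sigma^2 * (1 + sum_i theta_i^2).
  sum_i theta_i^2 = (-0.674)^2 + (0.673)^2 = 0.454276 + 0.452929 = 0.907205.
  gamma(0) = 1 * (1 + 0.907205) = 1 * 1.907205 = 1.907205, which rounds to 1.9072.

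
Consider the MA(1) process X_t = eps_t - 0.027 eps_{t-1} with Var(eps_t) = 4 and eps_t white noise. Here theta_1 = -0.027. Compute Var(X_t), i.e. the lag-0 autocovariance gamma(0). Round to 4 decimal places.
\gamma(0) = 4.0029

For an MA(q) process X_t = eps_t + sum_i theta_i eps_{t-i} with
Var(eps_t) = sigma^2, the variance is
  gamma(0) = sigma^2 * (1 + sum_i theta_i^2).
  sum_i theta_i^2 = (-0.027)^2 = 0.000729.
  gamma(0) = 4 * (1 + 0.000729) = 4 * 1.000729 = 4.002916, which rounds to 4.0029.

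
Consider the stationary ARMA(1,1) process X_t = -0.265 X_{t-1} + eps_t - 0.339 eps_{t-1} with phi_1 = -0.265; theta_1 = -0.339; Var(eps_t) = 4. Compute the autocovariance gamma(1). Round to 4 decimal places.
\gamma(1) = -2.8319

Multiply the model equation by X_{t-k} and take expectations. With theta_0 = psi_0 = 1 and psi_j the MA(infinity) weights, this gives
  gamma(k) - sum_i phi_i gamma(k-i) = c_k,
  c_k = sigma^2 * sum_{j=k..q} theta_j psi_{j-k}   (c_k = 0 for k > q),
using gamma(-m) = gamma(m).
psi-weights needed (psi_j = theta_j + sum_i phi_i psi_{j-i}):
  psi_1 = theta_1 + phi_1 = -0.339 + (-0.265) = -0.604
Right-hand sides:
  c_0 = sigma^2 (1 + theta_1 psi_1) = 4 * (1 + (-0.339)(-0.604)) = 4 * 1.204756 = 4.819024
  c_1 = sigma^2 theta_1 = 4 * (-0.339) = -1.356
  c_2 = 0
Equations for k = 0 and k = 1 (AR order 1):
  gamma(0) = phi_1 gamma(1) + c_0
  gamma(1) = phi_1 gamma(0) + c_1
Substituting the second into the first: gamma(0) (1 - phi_1^2) = c_0 + phi_1 c_1, so
  gamma(0) = (c_0 + phi_1 c_1) / (1 - phi_1^2) = (4.819024 + (-0.265)(-1.356)) / (1 - (-0.265)^2) = 5.178364 / 0.929775 = 5.569481.
  gamma(1) = phi_1 gamma(0) + c_1 = (-0.265)(5.569481) + (-1.356) = -2.831912.
Therefore gamma(1) = -2.8319 (to 4 decimal places).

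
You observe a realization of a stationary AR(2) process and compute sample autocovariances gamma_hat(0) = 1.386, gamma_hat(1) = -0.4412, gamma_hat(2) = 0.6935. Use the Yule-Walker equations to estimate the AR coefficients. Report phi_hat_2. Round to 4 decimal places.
\hat\phi_{2} = 0.4440

The Yule-Walker equations for an AR(p) process read, in matrix form,
  Gamma_p phi = r_p,   with   (Gamma_p)_{ij} = gamma(|i - j|),
                       (r_p)_i = gamma(i),   i,j = 1..p.
Substitute the sample gammas (Toeplitz matrix and right-hand side of size 2):
  Gamma_p = [[1.386, -0.4412], [-0.4412, 1.386]]
  r_p     = [-0.4412, 0.6935]
Written out:
  1.386 phi_1 - 0.4412 phi_2 = -0.4412
  -0.4412 phi_1 + 1.386 phi_2 = 0.6935
Solve by Cramer's rule:
  det = gamma(0)^2 - gamma(1)^2 = (1.386)^2 - (-0.4412)^2 = 1.920996 - 0.19465744 = 1.72633856
  phi_hat_1 = [gamma(1) gamma(0) - gamma(1) gamma(2)] / det = [(-0.4412)(1.386) - (-0.4412)(0.6935)] / 1.72633856 = -0.305531 / 1.72633856 = -0.177
  phi_hat_2 = [gamma(0) gamma(2) - gamma(1)^2] / det = [(1.386)(0.6935) - (-0.4412)^2] / 1.72633856 = 0.76653356 / 1.72633856 = 0.444
So phi_hat = [-0.1770, 0.4440].
Therefore phi_hat_2 = 0.4440.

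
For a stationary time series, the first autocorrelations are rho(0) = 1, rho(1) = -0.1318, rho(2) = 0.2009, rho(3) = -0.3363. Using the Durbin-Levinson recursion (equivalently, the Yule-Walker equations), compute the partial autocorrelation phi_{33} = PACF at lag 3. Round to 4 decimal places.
\phi_{33} = -0.3060

The PACF at lag k is phi_{kk}, the last component of the solution
to the Yule-Walker system G_k phi = r_k where
  (G_k)_{ij} = rho(|i - j|), (r_k)_i = rho(i), i,j = 1..k.
Equivalently, Durbin-Levinson gives phi_{kk} iteratively:
  phi_{11} = rho(1)
  phi_{kk} = [rho(k) - sum_{j=1..k-1} phi_{k-1,j} rho(k-j)]
            / [1 - sum_{j=1..k-1} phi_{k-1,j} rho(j)],
  phi_{k,j} = phi_{k-1,j} - phi_{kk} phi_{k-1,k-j},  j = 1..k-1.
Step k = 1:
  phi_11 = rho(1) = -0.1318.
Step k = 2:
  phi_22 = [rho(2) - phi_11 rho(1)] / [1 - phi_11 rho(1)] = [0.2009 - (-0.1318)(-0.1318)] / [1 - (-0.1318)(-0.1318)]
         = 0.18352876 / 0.98262876 = 0.186773.
  Update: phi_21 = phi_11 - phi_22 phi_11 = -0.1318 - (0.186773)(-0.1318) = -0.107183.
Step k = 3:
  phi_33 = [rho(3) - phi_21 rho(2) - phi_22 rho(1)] / [1 - phi_21 rho(1) - phi_22 rho(2)]
    numerator   = -0.3363 - (-0.107183)(0.2009) - (0.186773)(-0.1318) = -0.29015016
    denominator = 1 - (-0.107183)(-0.1318) - (0.186773)(0.2009) = 0.9483505
  phi_33 = -0.29015016 / 0.9483505 = -0.306.
Therefore phi_{33} = -0.3060.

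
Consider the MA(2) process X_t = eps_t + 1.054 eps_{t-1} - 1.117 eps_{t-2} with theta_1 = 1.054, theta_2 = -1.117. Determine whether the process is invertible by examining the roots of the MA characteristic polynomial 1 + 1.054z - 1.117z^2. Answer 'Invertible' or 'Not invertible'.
\text{Not invertible}

The MA(q) characteristic polynomial is P(z) = 1 + 1.054z - 1.117z^2.
Invertibility requires all roots to lie outside the unit circle, i.e. |z| > 1 for every root.
Set 1 + (1.054) z + (-1.117) z^2 = 0, i.e. a z^2 + b z + c = 0 with a = -1.117, b = 1.054, c = 1.
Discriminant D = b^2 - 4ac = (1.054)^2 - 4*(-1.117)*1 = 1.110916 - (-4.468) = 5.578916.
D >= 0, so the roots are real: z = (-b +/- sqrt(D)) / (2a) = (-1.054 +/- 2.361973) / (-2.234).
  z_1 = (-1.054 + 2.361973) / (-2.234) = -0.5855,   |z_1| = 0.5855.
  z_2 = (-1.054 - 2.361973) / (-2.234) = 1.5291,   |z_2| = 1.5291.
Moduli of all roots: 0.5855, 1.5291.
All moduli strictly greater than 1? No.
Verdict: Not invertible.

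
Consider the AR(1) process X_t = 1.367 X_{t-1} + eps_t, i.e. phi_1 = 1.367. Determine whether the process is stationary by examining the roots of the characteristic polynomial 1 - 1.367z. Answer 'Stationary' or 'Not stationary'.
\text{Not stationary}

The AR(p) characteristic polynomial is P(z) = 1 - 1.367z.
Stationarity requires all roots to lie outside the unit circle, i.e. |z| > 1 for every root.
This is linear in z: 1 + (-1.367) z = 0  =>  z = -1/(-1.367) = 0.731529,  |z| = 0.731529.
Moduli of all roots: 0.7315.
All moduli strictly greater than 1? No.
Verdict: Not stationary.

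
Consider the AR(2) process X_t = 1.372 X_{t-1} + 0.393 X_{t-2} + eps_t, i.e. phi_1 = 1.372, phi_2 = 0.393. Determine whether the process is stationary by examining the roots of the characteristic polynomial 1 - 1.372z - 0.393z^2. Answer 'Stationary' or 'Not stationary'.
\text{Not stationary}

The AR(p) characteristic polynomial is P(z) = 1 - 1.372z - 0.393z^2.
Stationarity requires all roots to lie outside the unit circle, i.e. |z| > 1 for every root.
Set 1 + (-1.372) z + (-0.393) z^2 = 0, i.e. a z^2 + b z + c = 0 with a = -0.393, b = -1.372, c = 1.
Discriminant D = b^2 - 4ac = (-1.372)^2 - 4*(-0.393)*1 = 1.882384 - (-1.572) = 3.454384.
D >= 0, so the roots are real: z = (-b +/- sqrt(D)) / (2a) = (1.372 +/- 1.858597) / (-0.786).
  z_1 = (1.372 + 1.858597) / (-0.786) = -4.1102,   |z_1| = 4.1102.
  z_2 = (1.372 - 1.858597) / (-0.786) = 0.6191,   |z_2| = 0.6191.
Moduli of all roots: 4.1102, 0.6191.
All moduli strictly greater than 1? No.
Verdict: Not stationary.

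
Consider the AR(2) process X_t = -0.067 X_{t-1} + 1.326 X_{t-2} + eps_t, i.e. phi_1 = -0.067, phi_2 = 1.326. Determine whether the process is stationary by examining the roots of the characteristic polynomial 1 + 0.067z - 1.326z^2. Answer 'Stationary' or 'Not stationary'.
\text{Not stationary}

The AR(p) characteristic polynomial is P(z) = 1 + 0.067z - 1.326z^2.
Stationarity requires all roots to lie outside the unit circle, i.e. |z| > 1 for every root.
Set 1 + (0.067) z + (-1.326) z^2 = 0, i.e. a z^2 + b z + c = 0 with a = -1.326, b = 0.067, c = 1.
Discriminant D = b^2 - 4ac = (0.067)^2 - 4*(-1.326)*1 = 0.004489 - (-5.304) = 5.308489.
D >= 0, so the roots are real: z = (-b +/- sqrt(D)) / (2a) = (-0.067 +/- 2.304016) / (-2.652).
  z_1 = (-0.067 + 2.304016) / (-2.652) = -0.8435,   |z_1| = 0.8435.
  z_2 = (-0.067 - 2.304016) / (-2.652) = 0.894,   |z_2| = 0.894.
Moduli of all roots: 0.8435, 0.8940.
All moduli strictly greater than 1? No.
Verdict: Not stationary.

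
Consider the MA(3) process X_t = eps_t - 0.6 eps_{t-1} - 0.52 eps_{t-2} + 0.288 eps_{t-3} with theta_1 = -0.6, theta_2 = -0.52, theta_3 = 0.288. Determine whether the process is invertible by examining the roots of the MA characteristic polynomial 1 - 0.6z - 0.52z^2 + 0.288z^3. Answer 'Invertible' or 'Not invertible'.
\text{Invertible}

The MA(q) characteristic polynomial is P(z) = 1 - 0.6z - 0.52z^2 + 0.288z^3.
Invertibility requires all roots to lie outside the unit circle, i.e. |z| > 1 for every root.
Degree 3: look for a simple real root z0 first, then factor out (1 - z/z0) and solve the remaining quadratic.
Testing z0 = 1.25: P(1.25) = 1 + (-0.6)(1.25) + (-0.52)(1.25)^2 + (0.288)(1.25)^3
  = 1 + (-0.75) + (-0.8125) + (0.5625) = 0.  So z_0 = 1.25 is a root, |z_0| = 1.25.
Divide out the factor (1 - 0.8 z) = (1 - z/z0) (since 1/z0 = 0.8):
  P(z) = (1 - 0.8 z)(1 + (0.2) z + (-0.36) z^2)
  [check: z-coef 0.2 - (0.8) = -0.6; z^2-coef -0.36 - (0.8)(0.2) = -0.52; z^3-coef -(0.8)(-0.36) = 0.288.]
Remaining roots from the quadratic factor 1 + (0.2) z + (-0.36) z^2:
  Set 1 + (0.2) z + (-0.36) z^2 = 0, i.e. a z^2 + b z + c = 0 with a = -0.36, b = 0.2, c = 1.
  Discriminant D = b^2 - 4ac = (0.2)^2 - 4*(-0.36)*1 = 0.04 - (-1.44) = 1.48.
  D >= 0, so the roots are real: z = (-b +/- sqrt(D)) / (2a) = (-0.2 +/- 1.216553) / (-0.72).
    z_1 = (-0.2 + 1.216553) / (-0.72) = -1.4119,   |z_1| = 1.4119.
    z_2 = (-0.2 - 1.216553) / (-0.72) = 1.9674,   |z_2| = 1.9674.
Moduli of all roots: 1.2500, 1.4119, 1.9674.
All moduli strictly greater than 1? Yes.
Verdict: Invertible.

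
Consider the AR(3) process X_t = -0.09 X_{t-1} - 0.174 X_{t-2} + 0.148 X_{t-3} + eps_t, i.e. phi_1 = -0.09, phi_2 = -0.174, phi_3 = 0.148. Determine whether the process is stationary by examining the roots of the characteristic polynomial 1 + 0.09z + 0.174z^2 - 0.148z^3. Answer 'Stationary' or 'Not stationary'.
\text{Stationary}

The AR(p) characteristic polynomial is P(z) = 1 + 0.09z + 0.174z^2 - 0.148z^3.
Stationarity requires all roots to lie outside the unit circle, i.e. |z| > 1 for every root.
Degree 3: look for a simple real root z0 first, then factor out (1 - z/z0) and solve the remaining quadratic.
Testing z0 = 2.5: P(2.5) = 1 + (0.09)(2.5) + (0.174)(2.5)^2 + (-0.148)(2.5)^3
  = 1 + (0.225) + (1.0875) + (-2.3125) = 0.  So z_0 = 2.5 is a root, |z_0| = 2.5.
Divide out the factor (1 - 0.4 z) = (1 - z/z0) (since 1/z0 = 0.4):
  P(z) = (1 - 0.4 z)(1 + (0.49) z + (0.37) z^2)
  [check: z-coef 0.49 - (0.4) = 0.09; z^2-coef 0.37 - (0.4)(0.49) = 0.174; z^3-coef -(0.4)(0.37) = -0.148.]
Remaining roots from the quadratic factor 1 + (0.49) z + (0.37) z^2:
  Set 1 + (0.49) z + (0.37) z^2 = 0, i.e. a z^2 + b z + c = 0 with a = 0.37, b = 0.49, c = 1.
  Discriminant D = b^2 - 4ac = (0.49)^2 - 4*(0.37)*1 = 0.2401 - (1.48) = -1.2399.
  D < 0, so the roots are the complex-conjugate pair z = (-b +/- i sqrt(-D)) / (2a) = -0.6622 +/- 1.5047i.
  For a conjugate pair |z|^2 = z * conj(z) = (product of roots) = c/a = 1/(0.37) = 2.702703, so |z| = sqrt(2.702703) = 1.644 for both roots.
Moduli of all roots: 2.5000, 1.6440, 1.6440.
All moduli strictly greater than 1? Yes.
Verdict: Stationary.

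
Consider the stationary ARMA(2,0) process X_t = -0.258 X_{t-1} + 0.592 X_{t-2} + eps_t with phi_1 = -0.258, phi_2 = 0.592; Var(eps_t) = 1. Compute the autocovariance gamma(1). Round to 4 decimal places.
\gamma(1) = -1.6222

Multiply the model equation by X_{t-k} and take expectations. With theta_0 = psi_0 = 1 and psi_j the MA(infinity) weights, this gives
  gamma(k) - sum_i phi_i gamma(k-i) = c_k,
  c_k = sigma^2 * sum_{j=k..q} theta_j psi_{j-k}   (c_k = 0 for k > q),
using gamma(-m) = gamma(m).
Pure AR (q = 0): c_0 = sigma^2 = 1, c_k = 0 for k >= 1.
Equations for k = 0, 1, 2 (AR order 2, c_2 = 0):
  (E0) gamma(0) = phi_1 gamma(1) + phi_2 gamma(2) + c_0
  (E1) gamma(1) = phi_1 gamma(0) + phi_2 gamma(1) + c_1
  (E2) gamma(2) = phi_1 gamma(1) + phi_2 gamma(0)
From (E1): gamma(1) = A gamma(0) + B with
  A = phi_1 / (1 - phi_2) = -0.258 / 0.408 = -0.632353,   B = c_1 / (1 - phi_2) = 0 / 0.408 = 0.
Insert (E2) into (E0): gamma(0) (1 - phi_2^2) = phi_1 (1 + phi_2) gamma(1) + c_0.
  phi_1 (1 + phi_2) = (-0.258)(1.592) = -0.410736,   1 - phi_2^2 = 0.649536.
Replace gamma(1) by A gamma(0) + B and collect gamma(0):
  gamma(0) [0.649536 - (-0.410736)(-0.632353)] = c_0 = 1
  gamma(0) * 0.389806 = 1
  gamma(0) = 1 / 0.389806 = 2.565379.
  gamma(1) = A gamma(0) = (-0.632353)(2.565379) = -1.622225.
Therefore gamma(1) = -1.6222 (to 4 decimal places).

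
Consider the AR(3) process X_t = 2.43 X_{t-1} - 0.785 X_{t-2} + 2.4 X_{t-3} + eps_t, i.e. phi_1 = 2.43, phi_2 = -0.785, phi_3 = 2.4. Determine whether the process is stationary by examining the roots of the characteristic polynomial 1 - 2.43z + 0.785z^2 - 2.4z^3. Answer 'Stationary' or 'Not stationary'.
\text{Not stationary}

The AR(p) characteristic polynomial is P(z) = 1 - 2.43z + 0.785z^2 - 2.4z^3.
Stationarity requires all roots to lie outside the unit circle, i.e. |z| > 1 for every root.
Degree 3: look for a simple real root z0 first, then factor out (1 - z/z0) and solve the remaining quadratic.
Testing z0 = 0.4: P(0.4) = 1 + (-2.43)(0.4) + (0.785)(0.4)^2 + (-2.4)(0.4)^3
  = 1 + (-0.972) + (0.1256) + (-0.1536) = 0.  So z_0 = 0.4 is a root, |z_0| = 0.4.
Divide out the factor (1 - 2.5 z) = (1 - z/z0) (since 1/z0 = 2.5):
  P(z) = (1 - 2.5 z)(1 + (0.07) z + (0.96) z^2)
  [check: z-coef 0.07 - (2.5) = -2.43; z^2-coef 0.96 - (2.5)(0.07) = 0.785; z^3-coef -(2.5)(0.96) = -2.4.]
Remaining roots from the quadratic factor 1 + (0.07) z + (0.96) z^2:
  Set 1 + (0.07) z + (0.96) z^2 = 0, i.e. a z^2 + b z + c = 0 with a = 0.96, b = 0.07, c = 1.
  Discriminant D = b^2 - 4ac = (0.07)^2 - 4*(0.96)*1 = 0.0049 - (3.84) = -3.8351.
  D < 0, so the roots are the complex-conjugate pair z = (-b +/- i sqrt(-D)) / (2a) = -0.0365 +/- 1.02i.
  For a conjugate pair |z|^2 = z * conj(z) = (product of roots) = c/a = 1/(0.96) = 1.041667, so |z| = sqrt(1.041667) = 1.0206 for both roots.
Moduli of all roots: 0.4000, 1.0206, 1.0206.
All moduli strictly greater than 1? No.
Verdict: Not stationary.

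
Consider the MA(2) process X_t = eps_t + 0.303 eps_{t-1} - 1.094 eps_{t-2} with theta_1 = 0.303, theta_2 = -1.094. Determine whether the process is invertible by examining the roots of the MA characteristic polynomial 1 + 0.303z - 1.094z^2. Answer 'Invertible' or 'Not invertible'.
\text{Not invertible}

The MA(q) characteristic polynomial is P(z) = 1 + 0.303z - 1.094z^2.
Invertibility requires all roots to lie outside the unit circle, i.e. |z| > 1 for every root.
Set 1 + (0.303) z + (-1.094) z^2 = 0, i.e. a z^2 + b z + c = 0 with a = -1.094, b = 0.303, c = 1.
Discriminant D = b^2 - 4ac = (0.303)^2 - 4*(-1.094)*1 = 0.091809 - (-4.376) = 4.467809.
D >= 0, so the roots are real: z = (-b +/- sqrt(D)) / (2a) = (-0.303 +/- 2.113719) / (-2.188).
  z_1 = (-0.303 + 2.113719) / (-2.188) = -0.8276,   |z_1| = 0.8276.
  z_2 = (-0.303 - 2.113719) / (-2.188) = 1.1045,   |z_2| = 1.1045.
Moduli of all roots: 0.8276, 1.1045.
All moduli strictly greater than 1? No.
Verdict: Not invertible.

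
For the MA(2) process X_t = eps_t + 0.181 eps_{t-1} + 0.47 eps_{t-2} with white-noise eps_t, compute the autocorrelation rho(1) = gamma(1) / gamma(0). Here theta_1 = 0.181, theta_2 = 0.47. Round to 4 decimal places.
\rho(1) = 0.2122

For an MA(q) process with theta_0 = 1, the autocovariance is
  gamma(k) = sigma^2 * sum_{i=0..q-k} theta_i * theta_{i+k},
and rho(k) = gamma(k) / gamma(0). Sigma^2 cancels.
  numerator   = (1)*(0.181) + (0.181)*(0.47) = 0.26607.
  denominator = (1)^2 + (0.181)^2 + (0.47)^2 = 1.253661.
  rho(1) = 0.26607 / 1.253661 = 0.2122.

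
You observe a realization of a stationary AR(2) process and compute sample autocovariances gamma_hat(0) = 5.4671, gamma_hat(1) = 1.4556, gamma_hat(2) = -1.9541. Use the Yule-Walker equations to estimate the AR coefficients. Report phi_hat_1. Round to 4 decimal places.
\hat\phi_{1} = 0.3890

The Yule-Walker equations for an AR(p) process read, in matrix form,
  Gamma_p phi = r_p,   with   (Gamma_p)_{ij} = gamma(|i - j|),
                       (r_p)_i = gamma(i),   i,j = 1..p.
Substitute the sample gammas (Toeplitz matrix and right-hand side of size 2):
  Gamma_p = [[5.4671, 1.4556], [1.4556, 5.4671]]
  r_p     = [1.4556, -1.9541]
Written out:
  5.4671 phi_1 + 1.4556 phi_2 = 1.4556
  1.4556 phi_1 + 5.4671 phi_2 = -1.9541
Solve by Cramer's rule:
  det = gamma(0)^2 - gamma(1)^2 = (5.4671)^2 - (1.4556)^2 = 29.88918241 - 2.11877136 = 27.77041105
  phi_hat_1 = [gamma(1) gamma(0) - gamma(1) gamma(2)] / det = [(1.4556)(5.4671) - (1.4556)(-1.9541)] / 27.77041105 = 10.80229872 / 27.77041105 = 0.389
  phi_hat_2 = [gamma(0) gamma(2) - gamma(1)^2] / det = [(5.4671)(-1.9541) - (1.4556)^2] / 27.77041105 = -12.80203147 / 27.77041105 = -0.461
So phi_hat = [0.3890, -0.4610].
Therefore phi_hat_1 = 0.3890.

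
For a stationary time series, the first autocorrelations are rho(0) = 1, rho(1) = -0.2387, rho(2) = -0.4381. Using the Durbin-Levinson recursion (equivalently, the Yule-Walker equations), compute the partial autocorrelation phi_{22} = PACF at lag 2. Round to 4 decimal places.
\phi_{22} = -0.5250

The PACF at lag k is phi_{kk}, the last component of the solution
to the Yule-Walker system G_k phi = r_k where
  (G_k)_{ij} = rho(|i - j|), (r_k)_i = rho(i), i,j = 1..k.
Equivalently, Durbin-Levinson gives phi_{kk} iteratively:
  phi_{11} = rho(1)
  phi_{kk} = [rho(k) - sum_{j=1..k-1} phi_{k-1,j} rho(k-j)]
            / [1 - sum_{j=1..k-1} phi_{k-1,j} rho(j)],
  phi_{k,j} = phi_{k-1,j} - phi_{kk} phi_{k-1,k-j},  j = 1..k-1.
Step k = 1:
  phi_11 = rho(1) = -0.2387.
Step k = 2:
  phi_22 = [rho(2) - phi_11 rho(1)] / [1 - phi_11 rho(1)] = [-0.4381 - (-0.2387)(-0.2387)] / [1 - (-0.2387)(-0.2387)]
         = -0.49507769 / 0.94302231 = -0.525.
Therefore phi_{22} = -0.5250.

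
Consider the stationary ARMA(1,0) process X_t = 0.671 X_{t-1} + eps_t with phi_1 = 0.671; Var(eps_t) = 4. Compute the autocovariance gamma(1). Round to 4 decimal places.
\gamma(1) = 4.8821

Multiply the model equation by X_{t-k} and take expectations. With theta_0 = psi_0 = 1 and psi_j the MA(infinity) weights, this gives
  gamma(k) - sum_i phi_i gamma(k-i) = c_k,
  c_k = sigma^2 * sum_{j=k..q} theta_j psi_{j-k}   (c_k = 0 for k > q),
using gamma(-m) = gamma(m).
Pure AR (q = 0): c_0 = sigma^2 = 4, c_k = 0 for k >= 1.
Equations for k = 0 and k = 1 (AR order 1):
  gamma(0) = phi_1 gamma(1) + c_0
  gamma(1) = phi_1 gamma(0) + c_1
Substituting the second into the first: gamma(0) (1 - phi_1^2) = c_0 + phi_1 c_1, so
  gamma(0) = c_0 / (1 - phi_1^2) = 4 / (1 - (0.671)^2) = 4 / 0.549759 = 7.275915.
  gamma(1) = phi_1 gamma(0) = (0.671)(7.275915) = 4.882139.
Therefore gamma(1) = 4.8821 (to 4 decimal places).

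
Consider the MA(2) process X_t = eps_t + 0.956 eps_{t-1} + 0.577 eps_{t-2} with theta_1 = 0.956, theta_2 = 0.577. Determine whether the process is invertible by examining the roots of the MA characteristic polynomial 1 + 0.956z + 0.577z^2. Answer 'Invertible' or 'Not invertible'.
\text{Invertible}

The MA(q) characteristic polynomial is P(z) = 1 + 0.956z + 0.577z^2.
Invertibility requires all roots to lie outside the unit circle, i.e. |z| > 1 for every root.
Set 1 + (0.956) z + (0.577) z^2 = 0, i.e. a z^2 + b z + c = 0 with a = 0.577, b = 0.956, c = 1.
Discriminant D = b^2 - 4ac = (0.956)^2 - 4*(0.577)*1 = 0.913936 - (2.308) = -1.394064.
D < 0, so the roots are the complex-conjugate pair z = (-b +/- i sqrt(-D)) / (2a) = -0.8284 +/- 1.0231i.
For a conjugate pair |z|^2 = z * conj(z) = (product of roots) = c/a = 1/(0.577) = 1.733102, so |z| = sqrt(1.733102) = 1.3165 for both roots.
Moduli of all roots: 1.3165, 1.3165.
All moduli strictly greater than 1? Yes.
Verdict: Invertible.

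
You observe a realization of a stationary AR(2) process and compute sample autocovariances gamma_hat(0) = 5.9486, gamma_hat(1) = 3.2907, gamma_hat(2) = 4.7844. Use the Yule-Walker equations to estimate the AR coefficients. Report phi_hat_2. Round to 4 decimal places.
\hat\phi_{2} = 0.7180

The Yule-Walker equations for an AR(p) process read, in matrix form,
  Gamma_p phi = r_p,   with   (Gamma_p)_{ij} = gamma(|i - j|),
                       (r_p)_i = gamma(i),   i,j = 1..p.
Substitute the sample gammas (Toeplitz matrix and right-hand side of size 2):
  Gamma_p = [[5.9486, 3.2907], [3.2907, 5.9486]]
  r_p     = [3.2907, 4.7844]
Written out:
  5.9486 phi_1 + 3.2907 phi_2 = 3.2907
  3.2907 phi_1 + 5.9486 phi_2 = 4.7844
Solve by Cramer's rule:
  det = gamma(0)^2 - gamma(1)^2 = (5.9486)^2 - (3.2907)^2 = 35.38584196 - 10.82870649 = 24.55713547
  phi_hat_1 = [gamma(1) gamma(0) - gamma(1) gamma(2)] / det = [(3.2907)(5.9486) - (3.2907)(4.7844)] / 24.55713547 = 3.83103294 / 24.55713547 = 0.156
  phi_hat_2 = [gamma(0) gamma(2) - gamma(1)^2] / det = [(5.9486)(4.7844) - (3.2907)^2] / 24.55713547 = 17.63177535 / 24.55713547 = 0.718
So phi_hat = [0.1560, 0.7180].
Therefore phi_hat_2 = 0.7180.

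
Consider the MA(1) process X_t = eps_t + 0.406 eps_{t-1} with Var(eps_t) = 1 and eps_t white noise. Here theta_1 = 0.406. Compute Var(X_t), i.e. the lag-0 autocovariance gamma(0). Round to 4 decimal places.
\gamma(0) = 1.1648

For an MA(q) process X_t = eps_t + sum_i theta_i eps_{t-i} with
Var(eps_t) = sigma^2, the variance is
  gamma(0) = sigma^2 * (1 + sum_i theta_i^2).
  sum_i theta_i^2 = (0.406)^2 = 0.164836.
  gamma(0) = 1 * (1 + 0.164836) = 1 * 1.164836 = 1.164836, which rounds to 1.1648.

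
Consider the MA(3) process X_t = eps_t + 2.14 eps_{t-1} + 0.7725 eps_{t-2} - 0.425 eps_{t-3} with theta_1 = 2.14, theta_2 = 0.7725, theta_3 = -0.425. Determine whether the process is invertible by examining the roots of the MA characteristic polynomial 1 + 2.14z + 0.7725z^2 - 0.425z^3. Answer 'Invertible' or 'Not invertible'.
\text{Not invertible}

The MA(q) characteristic polynomial is P(z) = 1 + 2.14z + 0.7725z^2 - 0.425z^3.
Invertibility requires all roots to lie outside the unit circle, i.e. |z| > 1 for every root.
Degree 3: look for a simple real root z0 first, then factor out (1 - z/z0) and solve the remaining quadratic.
Testing z0 = -0.8: P(-0.8) = 1 + (2.14)(-0.8) + (0.7725)(-0.8)^2 + (-0.425)(-0.8)^3
  = 1 + (-1.712) + (0.4944) + (0.2176) = 0.  So z_0 = -0.8 is a root, |z_0| = 0.8.
Divide out the factor (1 + 1.25 z) = (1 - z/z0) (since 1/z0 = -1.25):
  P(z) = (1 + 1.25 z)(1 + (0.89) z + (-0.34) z^2)
  [check: z-coef 0.89 - (-1.25) = 2.14; z^2-coef -0.34 - (-1.25)(0.89) = 0.7725; z^3-coef -(-1.25)(-0.34) = -0.425.]
Remaining roots from the quadratic factor 1 + (0.89) z + (-0.34) z^2:
  Set 1 + (0.89) z + (-0.34) z^2 = 0, i.e. a z^2 + b z + c = 0 with a = -0.34, b = 0.89, c = 1.
  Discriminant D = b^2 - 4ac = (0.89)^2 - 4*(-0.34)*1 = 0.7921 - (-1.36) = 2.1521.
  D >= 0, so the roots are real: z = (-b +/- sqrt(D)) / (2a) = (-0.89 +/- 1.467004) / (-0.68).
    z_1 = (-0.89 + 1.467004) / (-0.68) = -0.8485,   |z_1| = 0.8485.
    z_2 = (-0.89 - 1.467004) / (-0.68) = 3.4662,   |z_2| = 3.4662.
Moduli of all roots: 0.8000, 0.8485, 3.4662.
All moduli strictly greater than 1? No.
Verdict: Not invertible.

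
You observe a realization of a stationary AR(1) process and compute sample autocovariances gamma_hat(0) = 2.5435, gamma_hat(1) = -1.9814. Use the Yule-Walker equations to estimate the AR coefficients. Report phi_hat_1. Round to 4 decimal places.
\hat\phi_{1} = -0.7790

The Yule-Walker equations for an AR(p) process read, in matrix form,
  Gamma_p phi = r_p,   with   (Gamma_p)_{ij} = gamma(|i - j|),
                       (r_p)_i = gamma(i),   i,j = 1..p.
Substitute the sample gammas (Toeplitz matrix and right-hand side of size 1):
  Gamma_p = [[2.5435]]
  r_p     = [-1.9814]
With p = 1 this is the single equation gamma(0) phi_1 = gamma(1):
  phi_hat_1 = gamma(1) / gamma(0) = -1.9814 / 2.5435 = -0.7790.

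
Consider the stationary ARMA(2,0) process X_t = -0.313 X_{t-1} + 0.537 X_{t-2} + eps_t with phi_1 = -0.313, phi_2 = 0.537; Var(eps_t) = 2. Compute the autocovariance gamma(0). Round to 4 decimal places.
\gamma(0) = 5.1759

Multiply the model equation by X_{t-k} and take expectations. With theta_0 = psi_0 = 1 and psi_j the MA(infinity) weights, this gives
  gamma(k) - sum_i phi_i gamma(k-i) = c_k,
  c_k = sigma^2 * sum_{j=k..q} theta_j psi_{j-k}   (c_k = 0 for k > q),
using gamma(-m) = gamma(m).
Pure AR (q = 0): c_0 = sigma^2 = 2, c_k = 0 for k >= 1.
Equations for k = 0, 1, 2 (AR order 2, c_2 = 0):
  (E0) gamma(0) = phi_1 gamma(1) + phi_2 gamma(2) + c_0
  (E1) gamma(1) = phi_1 gamma(0) + phi_2 gamma(1) + c_1
  (E2) gamma(2) = phi_1 gamma(1) + phi_2 gamma(0)
From (E1): gamma(1) = A gamma(0) + B with
  A = phi_1 / (1 - phi_2) = -0.313 / 0.463 = -0.676026,   B = c_1 / (1 - phi_2) = 0 / 0.463 = 0.
Insert (E2) into (E0): gamma(0) (1 - phi_2^2) = phi_1 (1 + phi_2) gamma(1) + c_0.
  phi_1 (1 + phi_2) = (-0.313)(1.537) = -0.481081,   1 - phi_2^2 = 0.711631.
Replace gamma(1) by A gamma(0) + B and collect gamma(0):
  gamma(0) [0.711631 - (-0.481081)(-0.676026)] = c_0 = 2
  gamma(0) * 0.386408 = 2
  gamma(0) = 2 / 0.386408 = 5.175879.
Therefore gamma(0) = 5.1759 (to 4 decimal places).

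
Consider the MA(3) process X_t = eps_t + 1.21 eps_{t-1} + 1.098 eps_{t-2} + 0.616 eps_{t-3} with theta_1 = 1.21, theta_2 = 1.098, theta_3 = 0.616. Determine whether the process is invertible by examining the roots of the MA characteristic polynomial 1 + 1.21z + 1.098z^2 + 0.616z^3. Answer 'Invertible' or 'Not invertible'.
\text{Invertible}

The MA(q) characteristic polynomial is P(z) = 1 + 1.21z + 1.098z^2 + 0.616z^3.
Invertibility requires all roots to lie outside the unit circle, i.e. |z| > 1 for every root.
Degree 3: look for a simple real root z0 first, then factor out (1 - z/z0) and solve the remaining quadratic.
Testing z0 = -1.25: P(-1.25) = 1 + (1.21)(-1.25) + (1.098)(-1.25)^2 + (0.616)(-1.25)^3
  = 1 + (-1.5125) + (1.715625) + (-1.203125) = 0.  So z_0 = -1.25 is a root, |z_0| = 1.25.
Divide out the factor (1 + 0.8 z) = (1 - z/z0) (since 1/z0 = -0.8):
  P(z) = (1 + 0.8 z)(1 + (0.41) z + (0.77) z^2)
  [check: z-coef 0.41 - (-0.8) = 1.21; z^2-coef 0.77 - (-0.8)(0.41) = 1.098; z^3-coef -(-0.8)(0.77) = 0.616.]
Remaining roots from the quadratic factor 1 + (0.41) z + (0.77) z^2:
  Set 1 + (0.41) z + (0.77) z^2 = 0, i.e. a z^2 + b z + c = 0 with a = 0.77, b = 0.41, c = 1.
  Discriminant D = b^2 - 4ac = (0.41)^2 - 4*(0.77)*1 = 0.1681 - (3.08) = -2.9119.
  D < 0, so the roots are the complex-conjugate pair z = (-b +/- i sqrt(-D)) / (2a) = -0.2662 +/- 1.1081i.
  For a conjugate pair |z|^2 = z * conj(z) = (product of roots) = c/a = 1/(0.77) = 1.298701, so |z| = sqrt(1.298701) = 1.1396 for both roots.
Moduli of all roots: 1.2500, 1.1396, 1.1396.
All moduli strictly greater than 1? Yes.
Verdict: Invertible.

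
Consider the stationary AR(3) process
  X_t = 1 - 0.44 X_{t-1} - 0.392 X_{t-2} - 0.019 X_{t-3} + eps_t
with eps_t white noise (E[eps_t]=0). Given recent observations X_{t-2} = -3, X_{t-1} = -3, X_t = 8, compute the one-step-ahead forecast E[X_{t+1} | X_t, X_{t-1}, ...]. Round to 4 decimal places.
E[X_{t+1} \mid \mathcal F_t] = -1.2870

For an AR(p) model X_t = c + sum_i phi_i X_{t-i} + eps_t, the
one-step-ahead conditional mean is
  E[X_{t+1} | X_t, ...] = c + sum_i phi_i X_{t+1-i}.
Substitute known values:
  E[X_{t+1} | ...] = 1 + (-0.44) * (8) + (-0.392) * (-3) + (-0.019) * (-3)
                   = -1.2870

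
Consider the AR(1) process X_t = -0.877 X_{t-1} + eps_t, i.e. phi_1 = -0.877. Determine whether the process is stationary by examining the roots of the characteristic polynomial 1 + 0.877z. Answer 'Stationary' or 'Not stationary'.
\text{Stationary}

The AR(p) characteristic polynomial is P(z) = 1 + 0.877z.
Stationarity requires all roots to lie outside the unit circle, i.e. |z| > 1 for every root.
This is linear in z: 1 + (0.877) z = 0  =>  z = -1/(0.877) = -1.140251,  |z| = 1.140251.
Moduli of all roots: 1.1403.
All moduli strictly greater than 1? Yes.
Verdict: Stationary.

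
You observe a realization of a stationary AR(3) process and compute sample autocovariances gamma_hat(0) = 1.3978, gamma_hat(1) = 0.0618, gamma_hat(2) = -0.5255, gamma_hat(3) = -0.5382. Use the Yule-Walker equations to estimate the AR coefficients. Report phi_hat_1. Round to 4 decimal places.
\hat\phi_{1} = -0.0920

The Yule-Walker equations for an AR(p) process read, in matrix form,
  Gamma_p phi = r_p,   with   (Gamma_p)_{ij} = gamma(|i - j|),
                       (r_p)_i = gamma(i),   i,j = 1..p.
Substitute the sample gammas (Toeplitz matrix and right-hand side of size 3):
  Gamma_p = [[1.3978, 0.0618, -0.5255], [0.0618, 1.3978, 0.0618], [-0.5255, 0.0618, 1.3978]]
  r_p     = [0.0618, -0.5255, -0.5382]
Written out (R1..R3):
  (R1) 1.3978 phi_1 + 0.0618 phi_2 - 0.5255 phi_3 = 0.0618
  (R2) 0.0618 phi_1 + 1.3978 phi_2 + 0.0618 phi_3 = -0.5255
  (R3) -0.5255 phi_1 + 0.0618 phi_2 + 1.3978 phi_3 = -0.5382
Gaussian elimination:
  R2 <- R2 - (0.0618/1.3978) R1 = R2 - (0.044212) R1:  1.395068 phi_2 + 0.085034 phi_3 = -0.528232
  R3 <- R3 - (-0.5255/1.3978) R1 = R3 - (-0.375948) R1:  0.085034 phi_2 + 1.200239 phi_3 = -0.514966
  R3 <- R3 - (0.085034/1.395068) R2 = R3 - (0.060953) R2:  1.195056 phi_3 = -0.482769
Back-substitution:
  phi_hat_3 = -0.482769 / 1.195056 = -0.403972
  phi_hat_2 = (-0.528232 - (0.085034)(-0.403972)) / 1.395068 = -0.354019
  phi_hat_1 = (0.0618 - (0.0618)(-0.354019) - (-0.5255)(-0.403972)) / 1.3978 = -0.092008
So phi_hat = [-0.0920, -0.3540, -0.4040].
Therefore phi_hat_1 = -0.0920.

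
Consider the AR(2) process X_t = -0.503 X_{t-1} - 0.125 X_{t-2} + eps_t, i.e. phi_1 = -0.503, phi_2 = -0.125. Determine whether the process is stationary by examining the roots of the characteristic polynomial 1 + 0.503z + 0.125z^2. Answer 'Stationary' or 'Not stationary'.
\text{Stationary}

The AR(p) characteristic polynomial is P(z) = 1 + 0.503z + 0.125z^2.
Stationarity requires all roots to lie outside the unit circle, i.e. |z| > 1 for every root.
Set 1 + (0.503) z + (0.125) z^2 = 0, i.e. a z^2 + b z + c = 0 with a = 0.125, b = 0.503, c = 1.
Discriminant D = b^2 - 4ac = (0.503)^2 - 4*(0.125)*1 = 0.253009 - (0.5) = -0.246991.
D < 0, so the roots are the complex-conjugate pair z = (-b +/- i sqrt(-D)) / (2a) = -2.012 +/- 1.9879i.
For a conjugate pair |z|^2 = z * conj(z) = (product of roots) = c/a = 1/(0.125) = 8, so |z| = sqrt(8) = 2.8284 for both roots.
Moduli of all roots: 2.8284, 2.8284.
All moduli strictly greater than 1? Yes.
Verdict: Stationary.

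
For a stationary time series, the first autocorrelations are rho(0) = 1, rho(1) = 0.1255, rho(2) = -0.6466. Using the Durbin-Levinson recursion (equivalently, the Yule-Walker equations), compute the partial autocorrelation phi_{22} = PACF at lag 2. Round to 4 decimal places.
\phi_{22} = -0.6729

The PACF at lag k is phi_{kk}, the last component of the solution
to the Yule-Walker system G_k phi = r_k where
  (G_k)_{ij} = rho(|i - j|), (r_k)_i = rho(i), i,j = 1..k.
Equivalently, Durbin-Levinson gives phi_{kk} iteratively:
  phi_{11} = rho(1)
  phi_{kk} = [rho(k) - sum_{j=1..k-1} phi_{k-1,j} rho(k-j)]
            / [1 - sum_{j=1..k-1} phi_{k-1,j} rho(j)],
  phi_{k,j} = phi_{k-1,j} - phi_{kk} phi_{k-1,k-j},  j = 1..k-1.
Step k = 1:
  phi_11 = rho(1) = 0.1255.
Step k = 2:
  phi_22 = [rho(2) - phi_11 rho(1)] / [1 - phi_11 rho(1)] = [-0.6466 - (0.1255)(0.1255)] / [1 - (0.1255)(0.1255)]
         = -0.66235025 / 0.98424975 = -0.6729.
Therefore phi_{22} = -0.6729.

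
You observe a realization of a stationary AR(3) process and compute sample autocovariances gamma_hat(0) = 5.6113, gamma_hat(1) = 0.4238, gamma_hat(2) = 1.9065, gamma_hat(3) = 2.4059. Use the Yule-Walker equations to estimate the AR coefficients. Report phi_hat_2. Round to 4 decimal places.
\hat\phi_{2} = 0.3140

The Yule-Walker equations for an AR(p) process read, in matrix form,
  Gamma_p phi = r_p,   with   (Gamma_p)_{ij} = gamma(|i - j|),
                       (r_p)_i = gamma(i),   i,j = 1..p.
Substitute the sample gammas (Toeplitz matrix and right-hand side of size 3):
  Gamma_p = [[5.6113, 0.4238, 1.9065], [0.4238, 5.6113, 0.4238], [1.9065, 0.4238, 5.6113]]
  r_p     = [0.4238, 1.9065, 2.4059]
Written out (R1..R3):
  (R1) 5.6113 phi_1 + 0.4238 phi_2 + 1.9065 phi_3 = 0.4238
  (R2) 0.4238 phi_1 + 5.6113 phi_2 + 0.4238 phi_3 = 1.9065
  (R3) 1.9065 phi_1 + 0.4238 phi_2 + 5.6113 phi_3 = 2.4059
Gaussian elimination:
  R2 <- R2 - (0.4238/5.6113) R1 = R2 - (0.075526) R1:  5.579292 phi_2 + 0.279809 phi_3 = 1.874492
  R3 <- R3 - (1.9065/5.6113) R1 = R3 - (0.339761) R1:  0.279809 phi_2 + 4.963546 phi_3 = 2.261909
  R3 <- R3 - (0.279809/5.579292) R2 = R3 - (0.050151) R2:  4.949513 phi_3 = 2.167901
Back-substitution:
  phi_hat_3 = 2.167901 / 4.949513 = 0.438003
  phi_hat_2 = (1.874492 - (0.279809)(0.438003)) / 5.579292 = 0.314007
  phi_hat_1 = (0.4238 - (0.4238)(0.314007) - (1.9065)(0.438003)) / 5.6113 = -0.097006
So phi_hat = [-0.0970, 0.3140, 0.4380].
Therefore phi_hat_2 = 0.3140.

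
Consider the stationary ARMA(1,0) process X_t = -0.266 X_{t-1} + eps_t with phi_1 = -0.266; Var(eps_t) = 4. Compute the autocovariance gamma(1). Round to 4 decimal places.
\gamma(1) = -1.1450

Multiply the model equation by X_{t-k} and take expectations. With theta_0 = psi_0 = 1 and psi_j the MA(infinity) weights, this gives
  gamma(k) - sum_i phi_i gamma(k-i) = c_k,
  c_k = sigma^2 * sum_{j=k..q} theta_j psi_{j-k}   (c_k = 0 for k > q),
using gamma(-m) = gamma(m).
Pure AR (q = 0): c_0 = sigma^2 = 4, c_k = 0 for k >= 1.
Equations for k = 0 and k = 1 (AR order 1):
  gamma(0) = phi_1 gamma(1) + c_0
  gamma(1) = phi_1 gamma(0) + c_1
Substituting the second into the first: gamma(0) (1 - phi_1^2) = c_0 + phi_1 c_1, so
  gamma(0) = c_0 / (1 - phi_1^2) = 4 / (1 - (-0.266)^2) = 4 / 0.929244 = 4.304574.
  gamma(1) = phi_1 gamma(0) = (-0.266)(4.304574) = -1.145017.
Therefore gamma(1) = -1.1450 (to 4 decimal places).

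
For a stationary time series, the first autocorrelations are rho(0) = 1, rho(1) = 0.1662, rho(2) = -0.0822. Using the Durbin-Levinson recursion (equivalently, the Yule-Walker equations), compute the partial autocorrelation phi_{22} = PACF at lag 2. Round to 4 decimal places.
\phi_{22} = -0.1129

The PACF at lag k is phi_{kk}, the last component of the solution
to the Yule-Walker system G_k phi = r_k where
  (G_k)_{ij} = rho(|i - j|), (r_k)_i = rho(i), i,j = 1..k.
Equivalently, Durbin-Levinson gives phi_{kk} iteratively:
  phi_{11} = rho(1)
  phi_{kk} = [rho(k) - sum_{j=1..k-1} phi_{k-1,j} rho(k-j)]
            / [1 - sum_{j=1..k-1} phi_{k-1,j} rho(j)],
  phi_{k,j} = phi_{k-1,j} - phi_{kk} phi_{k-1,k-j},  j = 1..k-1.
Step k = 1:
  phi_11 = rho(1) = 0.1662.
Step k = 2:
  phi_22 = [rho(2) - phi_11 rho(1)] / [1 - phi_11 rho(1)] = [-0.0822 - (0.1662)(0.1662)] / [1 - (0.1662)(0.1662)]
         = -0.10982244 / 0.97237756 = -0.1129.
Therefore phi_{22} = -0.1129.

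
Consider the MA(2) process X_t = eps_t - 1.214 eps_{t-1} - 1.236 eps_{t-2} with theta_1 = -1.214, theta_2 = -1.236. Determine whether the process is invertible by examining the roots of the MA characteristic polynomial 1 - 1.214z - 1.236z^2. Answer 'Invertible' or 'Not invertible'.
\text{Not invertible}

The MA(q) characteristic polynomial is P(z) = 1 - 1.214z - 1.236z^2.
Invertibility requires all roots to lie outside the unit circle, i.e. |z| > 1 for every root.
Set 1 + (-1.214) z + (-1.236) z^2 = 0, i.e. a z^2 + b z + c = 0 with a = -1.236, b = -1.214, c = 1.
Discriminant D = b^2 - 4ac = (-1.214)^2 - 4*(-1.236)*1 = 1.473796 - (-4.944) = 6.417796.
D >= 0, so the roots are real: z = (-b +/- sqrt(D)) / (2a) = (1.214 +/- 2.533337) / (-2.472).
  z_1 = (1.214 + 2.533337) / (-2.472) = -1.5159,   |z_1| = 1.5159.
  z_2 = (1.214 - 2.533337) / (-2.472) = 0.5337,   |z_2| = 0.5337.
Moduli of all roots: 1.5159, 0.5337.
All moduli strictly greater than 1? No.
Verdict: Not invertible.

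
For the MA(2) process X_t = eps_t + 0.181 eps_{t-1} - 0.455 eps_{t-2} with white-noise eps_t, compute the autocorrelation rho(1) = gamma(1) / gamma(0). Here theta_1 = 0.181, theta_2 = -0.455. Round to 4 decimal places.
\rho(1) = 0.0796

For an MA(q) process with theta_0 = 1, the autocovariance is
  gamma(k) = sigma^2 * sum_{i=0..q-k} theta_i * theta_{i+k},
and rho(k) = gamma(k) / gamma(0). Sigma^2 cancels.
  numerator   = (1)*(0.181) + (0.181)*(-0.455) = 0.098645.
  denominator = (1)^2 + (0.181)^2 + (-0.455)^2 = 1.239786.
  rho(1) = 0.098645 / 1.239786 = 0.0796.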